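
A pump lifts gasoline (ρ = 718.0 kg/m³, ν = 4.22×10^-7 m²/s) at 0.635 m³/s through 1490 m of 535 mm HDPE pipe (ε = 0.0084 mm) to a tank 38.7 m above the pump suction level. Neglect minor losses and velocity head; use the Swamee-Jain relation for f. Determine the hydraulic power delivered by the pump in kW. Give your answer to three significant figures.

P_hyd ≈ 225 kW

V = 4Q/(πD²) = 2.825 m/s; Re = 3.58×10^6; ε/D = 1.57×10^-5; f = 0.01025
h_f = f(L/D)V²/2g = 11.61 m
Total head H = z + h_f = 38.7 + 11.61 = 50.31 m
P_hyd = ρgQH = 718.0·9.81·0.635·50.31 = 225.0 kW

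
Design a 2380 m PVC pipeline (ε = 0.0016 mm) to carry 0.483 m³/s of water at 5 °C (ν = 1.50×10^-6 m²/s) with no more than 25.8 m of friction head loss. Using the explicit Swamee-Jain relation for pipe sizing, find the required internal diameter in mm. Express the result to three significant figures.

D ≈ 468 mm

Swamee-Jain (Type III): D = 0.66·[ε^1.25·(LQ²/(gh_f))^4.75 + ν·Q^9.4·(L/(gh_f))^5.2]^0.04
LQ²/(gh_f) = 2.194; L/(gh_f) = 9.403
Term 1 = ε^1.25·(…)^4.75 = 2.38×10^-6; Term 2 = ν·Q^9.4·(…)^5.2 = 1.85×10^-4
D = 0.66·(2.38×10^-6 + 1.85×10^-4)^0.04 = 0.4682 m = 468 mm
Check: V = 2.81 m/s, Re = 8.76×10^5, f = 0.01195, h_f = 24.4 m ≈ 25.8 m ✓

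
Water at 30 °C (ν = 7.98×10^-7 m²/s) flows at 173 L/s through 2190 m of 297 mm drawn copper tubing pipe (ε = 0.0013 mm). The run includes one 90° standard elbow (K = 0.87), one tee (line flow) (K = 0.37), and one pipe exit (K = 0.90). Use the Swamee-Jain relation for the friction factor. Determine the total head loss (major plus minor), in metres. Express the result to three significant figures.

V = 4Q/(πD²) = 2.497 m/s; V²/2g = 0.3178 m
Re = 9.29×10^5, ε/D = 4.38×10^-6 → f = 0.01186 (Swamee-Jain)
Major: h_f = f(L/D)·V²/2g = 0.01186·7374·0.3178 = 27.79 m
Minor: ΣK = 2.14; h_m = ΣK·V²/2g = 0.6801 m
Total H_L = 27.79 + 0.6801 = 28.47 m

H_L ≈ 28.5 m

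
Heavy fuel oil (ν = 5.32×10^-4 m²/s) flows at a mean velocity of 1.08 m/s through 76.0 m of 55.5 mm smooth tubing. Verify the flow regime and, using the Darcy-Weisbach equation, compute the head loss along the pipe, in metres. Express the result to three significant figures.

h_f ≈ 46.2 m

Re = VD/ν = 1.08·0.05550/5.32×10^-4 = 113 → laminar (Re < 2300)
f = 64/Re = 0.5680
h_f = f(L/D)V²/(2g) = 0.5680·(76.0/0.05550)·1.08²/(2·9.81) = 46.24 m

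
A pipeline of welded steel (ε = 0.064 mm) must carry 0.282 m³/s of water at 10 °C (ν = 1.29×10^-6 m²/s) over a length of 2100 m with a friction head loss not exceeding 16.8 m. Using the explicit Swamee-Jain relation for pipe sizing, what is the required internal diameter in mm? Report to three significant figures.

D ≈ 418 mm

Swamee-Jain (Type III): D = 0.66·[ε^1.25·(LQ²/(gh_f))^4.75 + ν·Q^9.4·(L/(gh_f))^5.2]^0.04
LQ²/(gh_f) = 1.013; L/(gh_f) = 12.74
Term 1 = ε^1.25·(…)^4.75 = 6.10×10^-6; Term 2 = ν·Q^9.4·(…)^5.2 = 4.90×10^-6
D = 0.66·(6.10×10^-6 + 4.90×10^-6)^0.04 = 0.4180 m = 418 mm
Check: V = 2.05 m/s, Re = 6.66×10^5, f = 0.01467, h_f = 15.9 m ≈ 16.8 m ✓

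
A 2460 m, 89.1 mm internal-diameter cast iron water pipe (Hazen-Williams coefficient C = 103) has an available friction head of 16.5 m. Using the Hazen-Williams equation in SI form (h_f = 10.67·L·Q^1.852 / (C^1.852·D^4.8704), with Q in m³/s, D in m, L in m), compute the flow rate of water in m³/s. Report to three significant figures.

Q ≈ 0.00333 m³/s

Rearranging: Q = [h_f·C^1.852·D^4.8704 / (10.67·L)]^(1/1.852)
Q = [16.5·103^1.852·0.0891^4.8704 / (10.67·2460)]^0.540 = 0.003330 m³/s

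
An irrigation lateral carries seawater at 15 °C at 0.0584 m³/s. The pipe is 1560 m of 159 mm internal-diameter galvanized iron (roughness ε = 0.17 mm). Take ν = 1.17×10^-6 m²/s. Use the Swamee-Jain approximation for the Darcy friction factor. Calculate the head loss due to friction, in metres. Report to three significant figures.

h_f ≈ 90.0 m

V = 4Q/(πD²) = 4·0.0584/(π·0.159²) = 2.941 m/s
Re = VD/ν = 2.941·0.159/1.17×10^-6 = 4.00×10^5 → turbulent
ε/D = 0.17/159 = 0.00107
Swamee-Jain: f = 0.02080
h_f = f(L/D)V²/(2g) = 0.02080·(1560/0.159)·2.941²/(2·9.81) = 89.97 m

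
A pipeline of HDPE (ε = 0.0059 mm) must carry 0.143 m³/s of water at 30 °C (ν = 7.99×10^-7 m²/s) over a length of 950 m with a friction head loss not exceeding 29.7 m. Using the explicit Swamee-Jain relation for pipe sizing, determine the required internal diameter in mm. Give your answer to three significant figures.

Swamee-Jain (Type III): D = 0.66·[ε^1.25·(LQ²/(gh_f))^4.75 + ν·Q^9.4·(L/(gh_f))^5.2]^0.04
LQ²/(gh_f) = 0.06668; L/(gh_f) = 3.261
Term 1 = ε^1.25·(…)^4.75 = 7.54×10^-13; Term 2 = ν·Q^9.4·(…)^5.2 = 4.28×10^-12
D = 0.66·(7.54×10^-13 + 4.28×10^-12)^0.04 = 0.2331 m = 233 mm
Check: V = 3.35 m/s, Re = 9.77×10^5, f = 0.01223, h_f = 28.5 m ≈ 29.7 m ✓

D ≈ 233 mm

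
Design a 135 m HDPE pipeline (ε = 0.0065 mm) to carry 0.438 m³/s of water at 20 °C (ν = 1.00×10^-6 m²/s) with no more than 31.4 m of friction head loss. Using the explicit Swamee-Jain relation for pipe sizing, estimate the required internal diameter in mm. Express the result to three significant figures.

D ≈ 238 mm

Swamee-Jain (Type III): D = 0.66·[ε^1.25·(LQ²/(gh_f))^4.75 + ν·Q^9.4·(L/(gh_f))^5.2]^0.04
LQ²/(gh_f) = 0.08408; L/(gh_f) = 0.4383
Term 1 = ε^1.25·(…)^4.75 = 2.56×10^-12; Term 2 = ν·Q^9.4·(…)^5.2 = 5.85×10^-12
D = 0.66·(2.56×10^-12 + 5.85×10^-12)^0.04 = 0.2380 m = 238 mm
Check: V = 9.85 m/s, Re = 2.34×10^6, f = 0.01110, h_f = 31.1 m ≈ 31.4 m ✓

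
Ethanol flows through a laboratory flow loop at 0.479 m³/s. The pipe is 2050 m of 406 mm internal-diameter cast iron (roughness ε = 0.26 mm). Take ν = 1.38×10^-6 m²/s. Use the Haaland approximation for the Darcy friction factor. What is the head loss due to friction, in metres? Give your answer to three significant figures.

V = 4Q/(πD²) = 4·0.479/(π·0.406²) = 3.700 m/s
Re = VD/ν = 3.700·0.406/1.38×10^-6 = 1.09×10^6 → turbulent
ε/D = 0.26/406 = 6.40×10^-4
Haaland: f = 0.01804
h_f = f(L/D)V²/(2g) = 0.01804·(2050/0.406)·3.700²/(2·9.81) = 63.56 m

h_f ≈ 63.6 m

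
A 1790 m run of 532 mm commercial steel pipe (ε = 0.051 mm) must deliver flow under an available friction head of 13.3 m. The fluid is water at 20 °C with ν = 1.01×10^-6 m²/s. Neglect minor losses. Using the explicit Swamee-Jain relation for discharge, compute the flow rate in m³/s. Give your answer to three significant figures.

Q ≈ 0.541 m³/s

Swamee-Jain (Type II): Q = -0.965·√(gD⁵h_f/L)·ln[ε/(3.7D) + √(3.17ν²L/(gD³h_f))]
√(gD⁵h_f/L) = √(9.81·0.532⁵·13.3/1790) = 0.05573
ε/(3.7D) = 2.59×10^-5; √(3.17ν²L/(gD³h_f)) = 1.72×10^-5
Q = -0.965·0.05573·ln(4.307×10^-5) = 0.5407 m³/s
Check: V = 2.43 m/s, Re = 1.28×10^6, f = 0.01318, h_f = 13.4 m ≈ 13.3 m ✓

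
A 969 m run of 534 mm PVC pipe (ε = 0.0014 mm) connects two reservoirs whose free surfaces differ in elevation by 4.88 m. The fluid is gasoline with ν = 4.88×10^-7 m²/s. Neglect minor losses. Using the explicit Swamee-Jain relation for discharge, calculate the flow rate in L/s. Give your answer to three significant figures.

Q ≈ 511 L/s

Swamee-Jain (Type II): Q = -0.965·√(gD⁵h_f/L)·ln[ε/(3.7D) + √(3.17ν²L/(gD³h_f))]
√(gD⁵h_f/L) = √(9.81·0.534⁵·4.88/969) = 0.04632
ε/(3.7D) = 7.09×10^-7; √(3.17ν²L/(gD³h_f)) = 1.00×10^-5
Q = -0.965·0.04632·ln(1.073×10^-5) = 0.5114 m³/s
Check: V = 2.28 m/s, Re = 2.50×10^6, f = 0.01012, h_f = 4.88 m ≈ 4.88 m ✓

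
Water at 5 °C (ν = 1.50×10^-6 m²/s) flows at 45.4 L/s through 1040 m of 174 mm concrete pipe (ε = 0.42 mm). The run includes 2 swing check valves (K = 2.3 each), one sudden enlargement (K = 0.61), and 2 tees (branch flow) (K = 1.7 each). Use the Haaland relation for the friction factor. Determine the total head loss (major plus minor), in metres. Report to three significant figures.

V = 4Q/(πD²) = 1.909 m/s; V²/2g = 0.1858 m
Re = 2.21×10^5, ε/D = 0.00241 → f = 0.02531 (Haaland)
Major: h_f = f(L/D)·V²/2g = 0.02531·5977·0.1858 = 28.11 m
Minor: ΣK = 8.61; h_m = ΣK·V²/2g = 1.600 m
Total H_L = 28.11 + 1.600 = 29.71 m

H_L ≈ 29.7 m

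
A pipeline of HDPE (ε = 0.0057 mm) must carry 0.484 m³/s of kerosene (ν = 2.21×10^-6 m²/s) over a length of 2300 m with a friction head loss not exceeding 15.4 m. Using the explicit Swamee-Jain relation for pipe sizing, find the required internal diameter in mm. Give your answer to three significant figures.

D ≈ 526 mm

Swamee-Jain (Type III): D = 0.66·[ε^1.25·(LQ²/(gh_f))^4.75 + ν·Q^9.4·(L/(gh_f))^5.2]^0.04
LQ²/(gh_f) = 3.566; L/(gh_f) = 15.22
Term 1 = ε^1.25·(…)^4.75 = 1.17×10^-4; Term 2 = ν·Q^9.4·(…)^5.2 = 0.00340
D = 0.66·(1.17×10^-4 + 0.00340)^0.04 = 0.5265 m = 526 mm
Check: V = 2.22 m/s, Re = 5.30×10^5, f = 0.01314, h_f = 14.5 m ≈ 15.4 m ✓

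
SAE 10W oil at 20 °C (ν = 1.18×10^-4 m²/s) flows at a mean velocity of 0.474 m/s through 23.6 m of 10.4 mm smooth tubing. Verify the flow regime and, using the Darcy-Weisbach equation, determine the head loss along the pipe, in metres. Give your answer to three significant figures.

h_f ≈ 39.8 m

Re = VD/ν = 0.474·0.01040/1.18×10^-4 = 41.8 → laminar (Re < 2300)
f = 64/Re = 1.532
h_f = f(L/D)V²/(2g) = 1.532·(23.6/0.01040)·0.474²/(2·9.81) = 39.81 m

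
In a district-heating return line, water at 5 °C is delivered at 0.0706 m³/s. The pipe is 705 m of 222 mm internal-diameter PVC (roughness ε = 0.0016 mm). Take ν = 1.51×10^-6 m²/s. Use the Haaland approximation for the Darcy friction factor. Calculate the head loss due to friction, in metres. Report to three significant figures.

h_f ≈ 7.92 m

V = 4Q/(πD²) = 4·0.0706/(π·0.222²) = 1.824 m/s
Re = VD/ν = 1.824·0.222/1.51×10^-6 = 2.68×10^5 → turbulent
ε/D = 0.0016/222 = 7.21×10^-6
Haaland: f = 0.01470
h_f = f(L/D)V²/(2g) = 0.01470·(705/0.222)·1.824²/(2·9.81) = 7.916 m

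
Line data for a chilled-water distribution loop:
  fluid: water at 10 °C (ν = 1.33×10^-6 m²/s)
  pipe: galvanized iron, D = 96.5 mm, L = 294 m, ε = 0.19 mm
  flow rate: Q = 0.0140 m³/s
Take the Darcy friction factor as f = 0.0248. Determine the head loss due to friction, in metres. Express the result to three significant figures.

h_f ≈ 14.1 m

V = 4Q/(πD²) = 4·0.0140/(π·0.0965²) = 1.914 m/s
h_f = f(L/D)V²/(2g) = 0.02480·(294/0.0965)·1.914²/(2·9.81) = 14.11 m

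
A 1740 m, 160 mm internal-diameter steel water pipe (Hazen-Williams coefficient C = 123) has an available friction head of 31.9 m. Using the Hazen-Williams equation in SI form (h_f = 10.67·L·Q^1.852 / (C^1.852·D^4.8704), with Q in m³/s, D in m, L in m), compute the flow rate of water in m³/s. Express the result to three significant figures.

Q ≈ 0.0319 m³/s

Rearranging: Q = [h_f·C^1.852·D^4.8704 / (10.67·L)]^(1/1.852)
Q = [31.9·123^1.852·0.160^4.8704 / (10.67·1740)]^0.540 = 0.03191 m³/s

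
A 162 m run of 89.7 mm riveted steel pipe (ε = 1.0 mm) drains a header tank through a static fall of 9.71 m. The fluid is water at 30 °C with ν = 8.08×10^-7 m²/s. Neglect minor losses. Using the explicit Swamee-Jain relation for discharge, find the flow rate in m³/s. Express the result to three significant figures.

Q ≈ 0.0103 m³/s

Swamee-Jain (Type II): Q = -0.965·√(gD⁵h_f/L)·ln[ε/(3.7D) + √(3.17ν²L/(gD³h_f))]
√(gD⁵h_f/L) = √(9.81·0.0897⁵·9.71/162) = 0.001848
ε/(3.7D) = 0.00301; √(3.17ν²L/(gD³h_f)) = 6.98×10^-5
Q = -0.965·0.001848·ln(0.003083) = 0.01031 m³/s
Check: V = 1.63 m/s, Re = 1.81×10^5, f = 0.03981, h_f = 9.75 m ≈ 9.71 m ✓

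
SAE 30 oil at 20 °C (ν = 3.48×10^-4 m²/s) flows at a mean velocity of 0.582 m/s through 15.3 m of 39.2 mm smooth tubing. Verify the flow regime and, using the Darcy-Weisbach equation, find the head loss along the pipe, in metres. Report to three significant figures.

h_f ≈ 6.58 m

Re = VD/ν = 0.582·0.03920/3.48×10^-4 = 65.6 → laminar (Re < 2300)
f = 64/Re = 0.9762
h_f = f(L/D)V²/(2g) = 0.9762·(15.3/0.03920)·0.582²/(2·9.81) = 6.578 m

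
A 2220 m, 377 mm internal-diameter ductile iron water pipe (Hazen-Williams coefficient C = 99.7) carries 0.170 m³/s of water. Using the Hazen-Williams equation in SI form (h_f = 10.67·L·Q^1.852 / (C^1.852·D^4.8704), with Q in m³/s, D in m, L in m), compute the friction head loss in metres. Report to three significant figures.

h_f = 10.67·2220·0.170^1.852 / (99.7^1.852·0.377^4.8704) = 20.47 m

h_f ≈ 20.5 m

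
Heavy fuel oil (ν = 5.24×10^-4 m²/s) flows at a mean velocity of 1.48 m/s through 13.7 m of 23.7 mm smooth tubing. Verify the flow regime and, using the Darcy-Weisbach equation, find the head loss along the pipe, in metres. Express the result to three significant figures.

Re = VD/ν = 1.48·0.02370/5.24×10^-4 = 66.9 → laminar (Re < 2300)
f = 64/Re = 0.9561
h_f = f(L/D)V²/(2g) = 0.9561·(13.7/0.02370)·1.48²/(2·9.81) = 61.70 m

h_f ≈ 61.7 m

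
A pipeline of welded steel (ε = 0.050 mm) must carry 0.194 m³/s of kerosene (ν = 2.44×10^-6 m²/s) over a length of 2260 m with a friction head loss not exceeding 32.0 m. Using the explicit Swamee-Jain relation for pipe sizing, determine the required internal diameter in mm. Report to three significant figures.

D ≈ 326 mm

Swamee-Jain (Type III): D = 0.66·[ε^1.25·(LQ²/(gh_f))^4.75 + ν·Q^9.4·(L/(gh_f))^5.2]^0.04
LQ²/(gh_f) = 0.2710; L/(gh_f) = 7.199
Term 1 = ε^1.25·(…)^4.75 = 8.51×10^-9; Term 2 = ν·Q^9.4·(…)^5.2 = 1.41×10^-8
D = 0.66·(8.51×10^-9 + 1.41×10^-8)^0.04 = 0.3264 m = 326 mm
Check: V = 2.32 m/s, Re = 3.10×10^5, f = 0.01586, h_f = 30.1 m ≈ 32.0 m ✓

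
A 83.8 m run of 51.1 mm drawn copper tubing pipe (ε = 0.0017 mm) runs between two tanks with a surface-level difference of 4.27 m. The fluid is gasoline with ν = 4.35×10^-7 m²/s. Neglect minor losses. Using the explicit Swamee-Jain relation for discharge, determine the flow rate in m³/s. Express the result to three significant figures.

Q ≈ 0.00369 m³/s

Swamee-Jain (Type II): Q = -0.965·√(gD⁵h_f/L)·ln[ε/(3.7D) + √(3.17ν²L/(gD³h_f))]
√(gD⁵h_f/L) = √(9.81·0.0511⁵·4.27/83.8) = 4.173×10^-4
ε/(3.7D) = 8.99×10^-6; √(3.17ν²L/(gD³h_f)) = 9.48×10^-5
Q = -0.965·4.173×10^-4·ln(1.038×10^-4) = 0.003694 m³/s
Check: V = 1.80 m/s, Re = 2.12×10^5, f = 0.01567, h_f = 4.25 m ≈ 4.27 m ✓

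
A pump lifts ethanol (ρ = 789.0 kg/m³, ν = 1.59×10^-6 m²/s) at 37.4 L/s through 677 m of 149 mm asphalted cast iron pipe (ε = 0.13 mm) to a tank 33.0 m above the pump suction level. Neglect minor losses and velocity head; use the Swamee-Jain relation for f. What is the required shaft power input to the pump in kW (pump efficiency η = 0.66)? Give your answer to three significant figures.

V = 4Q/(πD²) = 2.145 m/s; Re = 2.01×10^5; ε/D = 8.72×10^-4; f = 0.02067
h_f = f(L/D)V²/2g = 22.02 m
Total head H = z + h_f = 33.0 + 22.02 = 55.02 m
P_hyd = ρgQH = 789.0·9.81·0.0374·55.02 = 15.93 kW
P_shaft = P_hyd/η = 15.93/0.66 = 24.13 kW

P_shaft ≈ 24.1 kW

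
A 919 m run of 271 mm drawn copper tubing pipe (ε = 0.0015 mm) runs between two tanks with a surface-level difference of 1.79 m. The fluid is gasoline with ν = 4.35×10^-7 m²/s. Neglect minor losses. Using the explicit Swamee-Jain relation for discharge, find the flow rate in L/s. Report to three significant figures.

Q ≈ 51.5 L/s

Swamee-Jain (Type II): Q = -0.965·√(gD⁵h_f/L)·ln[ε/(3.7D) + √(3.17ν²L/(gD³h_f))]
√(gD⁵h_f/L) = √(9.81·0.271⁵·1.79/919) = 0.005285
ε/(3.7D) = 1.50×10^-6; √(3.17ν²L/(gD³h_f)) = 3.97×10^-5
Q = -0.965·0.005285·ln(4.121×10^-5) = 0.05149 m³/s
Check: V = 0.893 m/s, Re = 5.56×10^5, f = 0.01294, h_f = 1.78 m ≈ 1.79 m ✓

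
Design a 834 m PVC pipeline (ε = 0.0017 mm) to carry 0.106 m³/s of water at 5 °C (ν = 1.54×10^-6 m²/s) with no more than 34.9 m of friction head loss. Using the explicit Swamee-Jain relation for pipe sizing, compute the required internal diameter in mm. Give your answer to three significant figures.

D ≈ 200 mm

Swamee-Jain (Type III): D = 0.66·[ε^1.25·(LQ²/(gh_f))^4.75 + ν·Q^9.4·(L/(gh_f))^5.2]^0.04
LQ²/(gh_f) = 0.02737; L/(gh_f) = 2.436
Term 1 = ε^1.25·(…)^4.75 = 2.32×10^-15; Term 2 = ν·Q^9.4·(…)^5.2 = 1.09×10^-13
D = 0.66·(2.32×10^-15 + 1.09×10^-13)^0.04 = 0.2001 m = 200 mm
Check: V = 3.37 m/s, Re = 4.38×10^5, f = 0.01353, h_f = 32.6 m ≈ 34.9 m ✓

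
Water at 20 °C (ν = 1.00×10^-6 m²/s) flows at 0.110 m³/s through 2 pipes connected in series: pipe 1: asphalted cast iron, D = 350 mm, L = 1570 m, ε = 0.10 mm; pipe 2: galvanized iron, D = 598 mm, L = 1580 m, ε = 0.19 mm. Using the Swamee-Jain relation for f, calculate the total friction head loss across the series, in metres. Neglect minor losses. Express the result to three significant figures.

H ≈ 5.31 m

Pipe 1: V = 1.143 m/s, Re = 4.00×10^5, ε/D = 2.86×10^-4, f = 0.01654, h_1 = f(L/D)V²/2g = 4.942 m
Pipe 2: V = 0.3917 m/s, Re = 2.34×10^5, ε/D = 3.18×10^-4, f = 0.01760, h_2 = f(L/D)V²/2g = 0.3636 m
Series → Q common, losses add: H = Σh = 5.305 m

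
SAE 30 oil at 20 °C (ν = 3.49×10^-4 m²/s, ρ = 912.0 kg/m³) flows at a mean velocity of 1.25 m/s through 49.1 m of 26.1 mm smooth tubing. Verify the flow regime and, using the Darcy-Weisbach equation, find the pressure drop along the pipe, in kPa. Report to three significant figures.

Re = VD/ν = 1.25·0.02610/3.49×10^-4 = 93.5 → laminar (Re < 2300)
f = 64/Re = 0.6846
h_f = f(L/D)V²/(2g) = 0.6846·(49.1/0.02610)·1.25²/(2·9.81) = 102.6 m
Δp = ρg·h_f = 912.0·9.81·102.6 = 917.7 kPa

Δp ≈ 918 kPa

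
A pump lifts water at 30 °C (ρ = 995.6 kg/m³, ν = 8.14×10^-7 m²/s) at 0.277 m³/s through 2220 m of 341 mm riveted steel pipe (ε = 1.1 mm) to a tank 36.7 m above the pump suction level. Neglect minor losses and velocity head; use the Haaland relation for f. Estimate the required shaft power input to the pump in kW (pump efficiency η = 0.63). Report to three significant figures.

P_shaft ≈ 510 kW

V = 4Q/(πD²) = 3.033 m/s; Re = 1.27×10^6; ε/D = 0.00323; f = 0.02685
h_f = f(L/D)V²/2g = 81.97 m
Total head H = z + h_f = 36.7 + 81.97 = 118.7 m
P_hyd = ρgQH = 995.6·9.81·0.277·118.7 = 321.0 kW
P_shaft = P_hyd/η = 321.0/0.63 = 509.6 kW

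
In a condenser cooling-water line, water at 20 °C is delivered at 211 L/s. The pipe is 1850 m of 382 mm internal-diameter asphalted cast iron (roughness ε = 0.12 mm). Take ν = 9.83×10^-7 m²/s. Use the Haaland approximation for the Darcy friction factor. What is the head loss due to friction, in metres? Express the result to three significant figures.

V = 4Q/(πD²) = 4·0.211/(π·0.382²) = 1.841 m/s
Re = VD/ν = 1.841·0.382/9.83×10^-7 = 7.15×10^5 → turbulent
ε/D = 0.12/382 = 3.14×10^-4
Haaland: f = 0.01595
h_f = f(L/D)V²/(2g) = 0.01595·(1850/0.382)·1.841²/(2·9.81) = 13.35 m

h_f ≈ 13.3 m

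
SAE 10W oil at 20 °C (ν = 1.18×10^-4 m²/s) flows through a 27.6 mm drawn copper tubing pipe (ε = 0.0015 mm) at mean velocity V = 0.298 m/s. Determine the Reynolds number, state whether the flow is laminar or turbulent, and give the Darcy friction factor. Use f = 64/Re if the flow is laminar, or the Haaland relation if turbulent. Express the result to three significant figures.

Re = VD/ν = 0.2980·0.0276/1.18×10^-4 = 69.7
Re < 2300 → laminar → f = 64/Re = 0.9182

Re ≈ 69.7; laminar; f = 64/Re ≈ 0.918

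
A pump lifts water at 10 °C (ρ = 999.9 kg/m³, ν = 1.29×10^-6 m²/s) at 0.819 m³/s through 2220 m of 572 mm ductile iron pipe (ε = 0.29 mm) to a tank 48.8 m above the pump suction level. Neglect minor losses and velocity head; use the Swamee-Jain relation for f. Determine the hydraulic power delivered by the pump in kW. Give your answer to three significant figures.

V = 4Q/(πD²) = 3.187 m/s; Re = 1.41×10^6; ε/D = 5.07×10^-4; f = 0.01719
h_f = f(L/D)V²/2g = 34.55 m
Total head H = z + h_f = 48.8 + 34.55 = 83.35 m
P_hyd = ρgQH = 999.9·9.81·0.819·83.35 = 669.6 kW

P_hyd ≈ 670 kW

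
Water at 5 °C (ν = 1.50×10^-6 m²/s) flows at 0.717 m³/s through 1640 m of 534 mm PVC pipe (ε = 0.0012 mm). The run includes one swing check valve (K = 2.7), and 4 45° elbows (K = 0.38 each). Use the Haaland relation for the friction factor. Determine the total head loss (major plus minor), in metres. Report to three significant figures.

V = 4Q/(πD²) = 3.201 m/s; V²/2g = 0.5224 m
Re = 1.14×10^6, ε/D = 2.25×10^-6 → f = 0.01137 (Haaland)
Major: h_f = f(L/D)·V²/2g = 0.01137·3071·0.5224 = 18.25 m
Minor: ΣK = 4.22; h_m = ΣK·V²/2g = 2.204 m
Total H_L = 18.25 + 2.204 = 20.45 m

H_L ≈ 20.5 m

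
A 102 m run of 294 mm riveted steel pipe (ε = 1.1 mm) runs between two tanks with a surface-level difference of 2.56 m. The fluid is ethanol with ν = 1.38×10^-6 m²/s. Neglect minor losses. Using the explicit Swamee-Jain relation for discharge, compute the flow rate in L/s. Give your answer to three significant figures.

Swamee-Jain (Type II): Q = -0.965·√(gD⁵h_f/L)·ln[ε/(3.7D) + √(3.17ν²L/(gD³h_f))]
√(gD⁵h_f/L) = √(9.81·0.294⁵·2.56/102) = 0.02326
ε/(3.7D) = 0.00101; √(3.17ν²L/(gD³h_f)) = 3.11×10^-5
Q = -0.965·0.02326·ln(0.001042) = 0.1541 m³/s
Check: V = 2.27 m/s, Re = 4.84×10^5, f = 0.02821, h_f = 2.57 m ≈ 2.56 m ✓

Q ≈ 154 L/s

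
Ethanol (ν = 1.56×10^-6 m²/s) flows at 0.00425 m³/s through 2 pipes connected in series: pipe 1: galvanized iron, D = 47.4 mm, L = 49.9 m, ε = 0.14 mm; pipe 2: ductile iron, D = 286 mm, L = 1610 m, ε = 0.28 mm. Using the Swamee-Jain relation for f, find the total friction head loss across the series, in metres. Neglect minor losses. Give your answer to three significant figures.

H ≈ 8.78 m

Pipe 1: V = 2.408 m/s, Re = 7.32×10^4, ε/D = 0.00295, f = 0.02809, h_1 = f(L/D)V²/2g = 8.742 m
Pipe 2: V = 0.06616 m/s, Re = 1.21×10^4, ε/D = 9.79×10^-4, f = 0.03120, h_2 = f(L/D)V²/2g = 0.03918 m
Series → Q common, losses add: H = Σh = 8.781 m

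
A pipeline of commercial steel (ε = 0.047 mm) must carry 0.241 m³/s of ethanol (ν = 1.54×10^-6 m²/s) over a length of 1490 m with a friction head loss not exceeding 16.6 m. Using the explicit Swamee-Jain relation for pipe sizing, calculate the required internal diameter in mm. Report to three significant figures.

D ≈ 367 mm

Swamee-Jain (Type III): D = 0.66·[ε^1.25·(LQ²/(gh_f))^4.75 + ν·Q^9.4·(L/(gh_f))^5.2]^0.04
LQ²/(gh_f) = 0.5314; L/(gh_f) = 9.150
Term 1 = ε^1.25·(…)^4.75 = 1.93×10^-7; Term 2 = ν·Q^9.4·(…)^5.2 = 2.39×10^-7
D = 0.66·(1.93×10^-7 + 2.39×10^-7)^0.04 = 0.3672 m = 367 mm
Check: V = 2.28 m/s, Re = 5.43×10^5, f = 0.01466, h_f = 15.7 m ≈ 16.6 m ✓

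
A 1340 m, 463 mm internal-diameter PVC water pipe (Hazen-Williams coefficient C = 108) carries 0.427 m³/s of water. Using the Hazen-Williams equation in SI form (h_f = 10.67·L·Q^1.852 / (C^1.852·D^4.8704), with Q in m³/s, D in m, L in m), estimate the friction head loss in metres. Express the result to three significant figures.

h_f = 10.67·1340·0.427^1.852 / (108^1.852·0.463^4.8704) = 21.56 m

h_f ≈ 21.6 m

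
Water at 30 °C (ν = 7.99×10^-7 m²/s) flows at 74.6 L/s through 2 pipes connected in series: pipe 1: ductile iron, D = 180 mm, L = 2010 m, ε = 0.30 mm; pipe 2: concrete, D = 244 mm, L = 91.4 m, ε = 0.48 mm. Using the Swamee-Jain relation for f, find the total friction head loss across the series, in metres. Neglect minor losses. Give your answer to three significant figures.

Pipe 1: V = 2.932 m/s, Re = 6.60×10^5, ε/D = 0.00167, f = 0.02274, h_1 = f(L/D)V²/2g = 111.2 m
Pipe 2: V = 1.595 m/s, Re = 4.87×10^5, ε/D = 0.00197, f = 0.02381, h_2 = f(L/D)V²/2g = 1.157 m
Series → Q common, losses add: H = Σh = 112.4 m

H ≈ 112 m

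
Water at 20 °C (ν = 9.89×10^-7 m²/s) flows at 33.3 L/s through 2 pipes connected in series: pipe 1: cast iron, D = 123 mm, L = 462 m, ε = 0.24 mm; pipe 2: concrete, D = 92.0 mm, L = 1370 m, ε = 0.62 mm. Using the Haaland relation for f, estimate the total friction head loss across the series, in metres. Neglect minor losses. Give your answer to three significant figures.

Pipe 1: V = 2.802 m/s, Re = 3.49×10^5, ε/D = 0.00195, f = 0.02378, h_1 = f(L/D)V²/2g = 35.76 m
Pipe 2: V = 5.009 m/s, Re = 4.66×10^5, ε/D = 0.00674, f = 0.03353, h_2 = f(L/D)V²/2g = 638.6 m
Series → Q common, losses add: H = Σh = 674.4 m

H ≈ 674 m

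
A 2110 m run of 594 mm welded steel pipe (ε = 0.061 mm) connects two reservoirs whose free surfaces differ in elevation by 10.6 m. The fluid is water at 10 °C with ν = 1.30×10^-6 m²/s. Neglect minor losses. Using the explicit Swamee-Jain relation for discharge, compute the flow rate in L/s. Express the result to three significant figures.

Q ≈ 576 L/s

Swamee-Jain (Type II): Q = -0.965·√(gD⁵h_f/L)·ln[ε/(3.7D) + √(3.17ν²L/(gD³h_f))]
√(gD⁵h_f/L) = √(9.81·0.594⁵·10.6/2110) = 0.06037
ε/(3.7D) = 2.78×10^-5; √(3.17ν²L/(gD³h_f)) = 2.28×10^-5
Q = -0.965·0.06037·ln(5.053×10^-5) = 0.5763 m³/s
Check: V = 2.08 m/s, Re = 9.50×10^5, f = 0.01360, h_f = 10.7 m ≈ 10.6 m ✓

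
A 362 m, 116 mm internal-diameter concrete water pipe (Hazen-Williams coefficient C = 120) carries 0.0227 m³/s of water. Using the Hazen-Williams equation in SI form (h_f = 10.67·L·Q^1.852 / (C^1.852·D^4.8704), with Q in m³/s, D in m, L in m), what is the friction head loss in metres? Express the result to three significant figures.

h_f ≈ 17.7 m

h_f = 10.67·362·0.0227^1.852 / (120^1.852·0.116^4.8704) = 17.70 m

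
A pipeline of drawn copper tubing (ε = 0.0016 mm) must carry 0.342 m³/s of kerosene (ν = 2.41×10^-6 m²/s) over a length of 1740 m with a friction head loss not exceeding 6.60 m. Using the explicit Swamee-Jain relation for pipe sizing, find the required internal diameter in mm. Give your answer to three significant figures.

Swamee-Jain (Type III): D = 0.66·[ε^1.25·(LQ²/(gh_f))^4.75 + ν·Q^9.4·(L/(gh_f))^5.2]^0.04
LQ²/(gh_f) = 3.143; L/(gh_f) = 26.87
Term 1 = ε^1.25·(…)^4.75 = 1.31×10^-5; Term 2 = ν·Q^9.4·(…)^5.2 = 0.00272
D = 0.66·(1.31×10^-5 + 0.00272)^0.04 = 0.5212 m = 521 mm
Check: V = 1.60 m/s, Re = 3.47×10^5, f = 0.01403, h_f = 6.14 m ≈ 6.60 m ✓

D ≈ 521 mm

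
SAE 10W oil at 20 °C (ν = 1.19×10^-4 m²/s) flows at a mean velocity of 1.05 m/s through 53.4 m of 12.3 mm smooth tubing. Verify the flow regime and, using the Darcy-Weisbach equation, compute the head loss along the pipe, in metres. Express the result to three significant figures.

h_f ≈ 144 m

Re = VD/ν = 1.05·0.01230/1.19×10^-4 = 109 → laminar (Re < 2300)
f = 64/Re = 0.5897
h_f = f(L/D)V²/(2g) = 0.5897·(53.4/0.01230)·1.05²/(2·9.81) = 143.9 m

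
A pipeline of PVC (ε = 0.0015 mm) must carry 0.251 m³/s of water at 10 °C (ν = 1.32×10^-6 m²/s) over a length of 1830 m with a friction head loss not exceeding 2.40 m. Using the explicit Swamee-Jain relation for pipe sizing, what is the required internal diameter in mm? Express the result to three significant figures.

D ≈ 565 mm

Swamee-Jain (Type III): D = 0.66·[ε^1.25·(LQ²/(gh_f))^4.75 + ν·Q^9.4·(L/(gh_f))^5.2]^0.04
LQ²/(gh_f) = 4.897; L/(gh_f) = 77.73
Term 1 = ε^1.25·(…)^4.75 = 9.94×10^-5; Term 2 = ν·Q^9.4·(…)^5.2 = 0.0203
D = 0.66·(9.94×10^-5 + 0.0203)^0.04 = 0.5649 m = 565 mm
Check: V = 1.00 m/s, Re = 4.29×10^5, f = 0.01350, h_f = 2.24 m ≈ 2.40 m ✓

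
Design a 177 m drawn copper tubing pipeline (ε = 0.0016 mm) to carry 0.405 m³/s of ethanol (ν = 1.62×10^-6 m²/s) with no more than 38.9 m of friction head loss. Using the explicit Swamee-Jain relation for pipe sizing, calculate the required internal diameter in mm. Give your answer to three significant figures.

D ≈ 235 mm

Swamee-Jain (Type III): D = 0.66·[ε^1.25·(LQ²/(gh_f))^4.75 + ν·Q^9.4·(L/(gh_f))^5.2]^0.04
LQ²/(gh_f) = 0.07608; L/(gh_f) = 0.4638
Term 1 = ε^1.25·(…)^4.75 = 2.76×10^-13; Term 2 = ν·Q^9.4·(…)^5.2 = 6.09×10^-12
D = 0.66·(2.76×10^-13 + 6.09×10^-12)^0.04 = 0.2353 m = 235 mm
Check: V = 9.31 m/s, Re = 1.35×10^6, f = 0.01124, h_f = 37.4 m ≈ 38.9 m ✓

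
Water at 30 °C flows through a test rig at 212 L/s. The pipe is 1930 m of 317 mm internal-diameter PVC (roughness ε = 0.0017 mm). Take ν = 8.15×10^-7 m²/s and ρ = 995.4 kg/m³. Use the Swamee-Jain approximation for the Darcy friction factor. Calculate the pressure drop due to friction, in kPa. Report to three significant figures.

Δp ≈ 255 kPa

V = 4Q/(πD²) = 4·0.212/(π·0.317²) = 2.686 m/s
Re = VD/ν = 2.686·0.317/8.15×10^-7 = 1.04×10^6 → turbulent
ε/D = 0.0017/317 = 5.36×10^-6
Swamee-Jain: f = 0.01166
h_f = f(L/D)V²/(2g) = 0.01166·(1930/0.317)·2.686²/(2·9.81) = 26.11 m
Δp = ρg·h_f = 995.4·9.81·26.11 = 254.9 kPa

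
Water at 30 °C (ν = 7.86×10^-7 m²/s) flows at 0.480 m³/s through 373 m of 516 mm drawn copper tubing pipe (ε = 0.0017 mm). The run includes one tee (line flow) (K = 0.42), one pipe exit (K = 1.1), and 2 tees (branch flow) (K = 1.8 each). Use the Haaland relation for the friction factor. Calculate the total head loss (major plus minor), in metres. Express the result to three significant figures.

V = 4Q/(πD²) = 2.295 m/s; V²/2g = 0.2685 m
Re = 1.51×10^6, ε/D = 3.29×10^-6 → f = 0.01090 (Haaland)
Major: h_f = f(L/D)·V²/2g = 0.01090·722.9·0.2685 = 2.116 m
Minor: ΣK = 5.12; h_m = ΣK·V²/2g = 1.375 m
Total H_L = 2.116 + 1.375 = 3.491 m

H_L ≈ 3.49 m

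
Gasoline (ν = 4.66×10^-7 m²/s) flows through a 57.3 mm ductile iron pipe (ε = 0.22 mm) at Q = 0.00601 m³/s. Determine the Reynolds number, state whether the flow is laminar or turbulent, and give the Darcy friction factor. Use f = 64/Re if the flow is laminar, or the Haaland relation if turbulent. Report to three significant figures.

V = 4Q/(πD²) = 2.331 m/s
Re = VD/ν = 2.331·0.0573/4.66×10^-7 = 2.87×10^5
Re > 4000 → turbulent; ε/D = 0.00384
Haaland: f = 0.02849

Re ≈ 2.87×10^5; turbulent; f ≈ 0.0285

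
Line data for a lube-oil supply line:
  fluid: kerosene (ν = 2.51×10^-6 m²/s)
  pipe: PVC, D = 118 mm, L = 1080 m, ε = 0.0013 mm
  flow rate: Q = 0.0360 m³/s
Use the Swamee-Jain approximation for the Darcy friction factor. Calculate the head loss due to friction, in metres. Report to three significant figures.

h_f ≈ 83.0 m

V = 4Q/(πD²) = 4·0.0360/(π·0.118²) = 3.292 m/s
Re = VD/ν = 3.292·0.118/2.51×10^-6 = 1.55×10^5 → turbulent
ε/D = 0.0013/118 = 1.10×10^-5
Swamee-Jain: f = 0.01643
h_f = f(L/D)V²/(2g) = 0.01643·(1080/0.118)·3.292²/(2·9.81) = 83.03 m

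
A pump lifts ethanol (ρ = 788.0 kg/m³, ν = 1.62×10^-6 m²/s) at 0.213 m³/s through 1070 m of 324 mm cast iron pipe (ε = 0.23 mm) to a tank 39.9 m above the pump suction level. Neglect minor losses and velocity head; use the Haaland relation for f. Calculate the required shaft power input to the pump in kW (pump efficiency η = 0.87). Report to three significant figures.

V = 4Q/(πD²) = 2.583 m/s; Re = 5.17×10^5; ε/D = 7.10×10^-4; f = 0.01877
h_f = f(L/D)V²/2g = 21.09 m
Total head H = z + h_f = 39.9 + 21.09 = 60.99 m
P_hyd = ρgQH = 788.0·9.81·0.213·60.99 = 100.4 kW
P_shaft = P_hyd/η = 100.4/0.87 = 115.4 kW

P_shaft ≈ 115 kW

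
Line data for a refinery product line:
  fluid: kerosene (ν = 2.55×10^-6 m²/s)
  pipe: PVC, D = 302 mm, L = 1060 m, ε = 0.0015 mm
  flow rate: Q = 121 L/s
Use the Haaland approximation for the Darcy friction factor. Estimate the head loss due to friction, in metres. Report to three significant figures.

h_f ≈ 7.93 m

V = 4Q/(πD²) = 4·0.121/(π·0.302²) = 1.689 m/s
Re = VD/ν = 1.689·0.302/2.55×10^-6 = 2.00×10^5 → turbulent
ε/D = 0.0015/302 = 4.97×10^-6
Haaland: f = 0.01553
h_f = f(L/D)V²/(2g) = 0.01553·(1060/0.302)·1.689²/(2·9.81) = 7.926 m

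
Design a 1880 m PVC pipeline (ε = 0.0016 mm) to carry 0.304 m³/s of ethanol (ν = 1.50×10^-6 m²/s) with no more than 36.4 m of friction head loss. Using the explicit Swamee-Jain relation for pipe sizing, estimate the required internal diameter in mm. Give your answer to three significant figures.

Swamee-Jain (Type III): D = 0.66·[ε^1.25·(LQ²/(gh_f))^4.75 + ν·Q^9.4·(L/(gh_f))^5.2]^0.04
LQ²/(gh_f) = 0.4866; L/(gh_f) = 5.265
Term 1 = ε^1.25·(…)^4.75 = 1.86×10^-9; Term 2 = ν·Q^9.4·(…)^5.2 = 1.16×10^-7
D = 0.66·(1.86×10^-9 + 1.16×10^-7)^0.04 = 0.3487 m = 349 mm
Check: V = 3.18 m/s, Re = 7.40×10^5, f = 0.01231, h_f = 34.3 m ≈ 36.4 m ✓

D ≈ 349 mm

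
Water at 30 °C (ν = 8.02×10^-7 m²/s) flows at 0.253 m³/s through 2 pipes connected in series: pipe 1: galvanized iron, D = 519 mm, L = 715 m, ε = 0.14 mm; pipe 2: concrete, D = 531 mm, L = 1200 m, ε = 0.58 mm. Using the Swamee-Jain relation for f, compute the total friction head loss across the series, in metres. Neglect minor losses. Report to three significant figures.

H ≈ 4.66 m

Pipe 1: V = 1.196 m/s, Re = 7.74×10^5, ε/D = 2.70×10^-4, f = 0.01568, h_1 = f(L/D)V²/2g = 1.575 m
Pipe 2: V = 1.142 m/s, Re = 7.56×10^5, ε/D = 0.00109, f = 0.02054, h_2 = f(L/D)V²/2g = 3.088 m
Series → Q common, losses add: H = Σh = 4.663 m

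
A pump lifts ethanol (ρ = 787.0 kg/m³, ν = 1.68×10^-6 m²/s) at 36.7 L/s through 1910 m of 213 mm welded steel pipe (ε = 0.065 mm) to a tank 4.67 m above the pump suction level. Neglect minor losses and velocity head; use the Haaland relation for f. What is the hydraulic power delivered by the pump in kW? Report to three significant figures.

V = 4Q/(πD²) = 1.030 m/s; Re = 1.31×10^5; ε/D = 3.05×10^-4; f = 0.01849
h_f = f(L/D)V²/2g = 8.966 m
Total head H = z + h_f = 4.67 + 8.966 = 13.64 m
P_hyd = ρgQH = 787.0·9.81·0.0367·13.64 = 3.864 kW

P_hyd ≈ 3.86 kW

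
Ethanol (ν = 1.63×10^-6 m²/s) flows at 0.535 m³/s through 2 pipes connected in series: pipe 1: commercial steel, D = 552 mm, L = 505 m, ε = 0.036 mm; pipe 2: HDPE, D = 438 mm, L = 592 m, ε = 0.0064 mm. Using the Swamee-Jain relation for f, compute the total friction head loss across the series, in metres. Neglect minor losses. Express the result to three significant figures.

H ≈ 13.6 m

Pipe 1: V = 2.236 m/s, Re = 7.57×10^5, ε/D = 6.52×10^-5, f = 0.01335, h_1 = f(L/D)V²/2g = 3.110 m
Pipe 2: V = 3.551 m/s, Re = 9.54×10^5, ε/D = 1.46×10^-5, f = 0.01204, h_2 = f(L/D)V²/2g = 10.46 m
Series → Q common, losses add: H = Σh = 13.57 m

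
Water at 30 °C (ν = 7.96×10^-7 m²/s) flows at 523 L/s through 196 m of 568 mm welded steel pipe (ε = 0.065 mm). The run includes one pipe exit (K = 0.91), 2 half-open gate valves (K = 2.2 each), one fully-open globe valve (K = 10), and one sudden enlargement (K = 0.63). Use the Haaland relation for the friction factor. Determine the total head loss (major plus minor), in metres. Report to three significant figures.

H_L ≈ 4.45 m

V = 4Q/(πD²) = 2.064 m/s; V²/2g = 0.2171 m
Re = 1.47×10^6, ε/D = 1.14×10^-4 → f = 0.01319 (Haaland)
Major: h_f = f(L/D)·V²/2g = 0.01319·345.1·0.2171 = 0.9884 m
Minor: ΣK = 15.9; h_m = ΣK·V²/2g = 3.461 m
Total H_L = 0.9884 + 3.461 = 4.450 m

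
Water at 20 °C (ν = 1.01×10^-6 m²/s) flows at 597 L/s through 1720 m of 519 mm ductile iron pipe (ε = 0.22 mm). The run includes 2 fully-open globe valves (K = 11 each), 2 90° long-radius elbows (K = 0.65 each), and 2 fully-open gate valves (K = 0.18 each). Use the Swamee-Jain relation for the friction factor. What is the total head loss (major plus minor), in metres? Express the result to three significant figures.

V = 4Q/(πD²) = 2.822 m/s; V²/2g = 0.4059 m
Re = 1.45×10^6, ε/D = 4.24×10^-4 → f = 0.01658 (Swamee-Jain)
Major: h_f = f(L/D)·V²/2g = 0.01658·3314·0.4059 = 22.30 m
Minor: ΣK = 23.7; h_m = ΣK·V²/2g = 9.603 m
Total H_L = 22.30 + 9.603 = 31.91 m

H_L ≈ 31.9 m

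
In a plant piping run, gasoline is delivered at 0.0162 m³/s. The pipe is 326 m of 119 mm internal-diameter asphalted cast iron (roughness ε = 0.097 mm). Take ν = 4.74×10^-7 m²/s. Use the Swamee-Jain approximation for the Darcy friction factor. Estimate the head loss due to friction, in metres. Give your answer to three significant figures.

V = 4Q/(πD²) = 4·0.0162/(π·0.119²) = 1.457 m/s
Re = VD/ν = 1.457·0.119/4.74×10^-7 = 3.66×10^5 → turbulent
ε/D = 0.097/119 = 8.15×10^-4
Swamee-Jain: f = 0.01975
h_f = f(L/D)V²/(2g) = 0.01975·(326/0.119)·1.457²/(2·9.81) = 5.851 m

h_f ≈ 5.85 m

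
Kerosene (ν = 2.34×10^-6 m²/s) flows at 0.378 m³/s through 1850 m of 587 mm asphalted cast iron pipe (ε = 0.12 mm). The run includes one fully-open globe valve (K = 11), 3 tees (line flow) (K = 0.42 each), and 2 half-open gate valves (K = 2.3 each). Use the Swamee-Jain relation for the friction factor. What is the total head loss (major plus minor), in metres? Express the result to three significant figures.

V = 4Q/(πD²) = 1.397 m/s; V²/2g = 0.09944 m
Re = 3.50×10^5, ε/D = 2.04×10^-4 → f = 0.01608 (Swamee-Jain)
Major: h_f = f(L/D)·V²/2g = 0.01608·3152·0.09944 = 5.039 m
Minor: ΣK = 16.9; h_m = ΣK·V²/2g = 1.677 m
Total H_L = 5.039 + 1.677 = 6.715 m

H_L ≈ 6.72 m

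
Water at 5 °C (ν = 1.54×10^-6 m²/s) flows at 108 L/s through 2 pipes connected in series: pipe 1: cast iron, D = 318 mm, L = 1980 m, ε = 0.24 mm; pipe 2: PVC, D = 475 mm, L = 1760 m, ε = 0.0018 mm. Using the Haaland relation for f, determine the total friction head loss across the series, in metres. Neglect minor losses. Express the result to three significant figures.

H ≈ 12.5 m

Pipe 1: V = 1.360 m/s, Re = 2.81×10^5, ε/D = 7.55×10^-4, f = 0.01948, h_1 = f(L/D)V²/2g = 11.43 m
Pipe 2: V = 0.6095 m/s, Re = 1.88×10^5, ε/D = 3.79×10^-6, f = 0.01571, h_2 = f(L/D)V²/2g = 1.102 m
Series → Q common, losses add: H = Σh = 12.53 m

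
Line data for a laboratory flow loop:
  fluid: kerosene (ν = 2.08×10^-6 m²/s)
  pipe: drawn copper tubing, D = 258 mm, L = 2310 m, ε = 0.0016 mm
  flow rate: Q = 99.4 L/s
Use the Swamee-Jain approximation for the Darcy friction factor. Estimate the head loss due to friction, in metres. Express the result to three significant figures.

V = 4Q/(πD²) = 4·0.0994/(π·0.258²) = 1.901 m/s
Re = VD/ν = 1.901·0.258/2.08×10^-6 = 2.36×10^5 → turbulent
ε/D = 0.0016/258 = 6.20×10^-6
Swamee-Jain: f = 0.01511
h_f = f(L/D)V²/(2g) = 0.01511·(2310/0.258)·1.901²/(2·9.81) = 24.92 m

h_f ≈ 24.9 m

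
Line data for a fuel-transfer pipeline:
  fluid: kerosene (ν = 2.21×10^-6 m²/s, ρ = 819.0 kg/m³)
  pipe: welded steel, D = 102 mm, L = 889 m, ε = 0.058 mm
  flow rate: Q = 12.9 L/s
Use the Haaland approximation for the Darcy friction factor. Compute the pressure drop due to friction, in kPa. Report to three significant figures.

Δp ≈ 189 kPa

V = 4Q/(πD²) = 4·0.0129/(π·0.102²) = 1.579 m/s
Re = VD/ν = 1.579·0.102/2.21×10^-6 = 7.29×10^4 → turbulent
ε/D = 0.058/102 = 5.69×10^-4
Haaland: f = 0.02121
h_f = f(L/D)V²/(2g) = 0.02121·(889/0.102)·1.579²/(2·9.81) = 23.48 m
Δp = ρg·h_f = 819.0·9.81·23.48 = 188.7 kPa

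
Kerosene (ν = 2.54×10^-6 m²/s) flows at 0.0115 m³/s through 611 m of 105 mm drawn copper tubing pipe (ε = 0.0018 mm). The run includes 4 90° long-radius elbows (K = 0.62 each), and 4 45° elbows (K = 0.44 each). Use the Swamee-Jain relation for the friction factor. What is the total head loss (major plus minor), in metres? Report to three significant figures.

V = 4Q/(πD²) = 1.328 m/s; V²/2g = 0.08990 m
Re = 5.49×10^4, ε/D = 1.71×10^-5 → f = 0.02040 (Swamee-Jain)
Major: h_f = f(L/D)·V²/2g = 0.02040·5819·0.08990 = 10.67 m
Minor: ΣK = 4.24; h_m = ΣK·V²/2g = 0.3812 m
Total H_L = 10.67 + 0.3812 = 11.06 m

H_L ≈ 11.1 m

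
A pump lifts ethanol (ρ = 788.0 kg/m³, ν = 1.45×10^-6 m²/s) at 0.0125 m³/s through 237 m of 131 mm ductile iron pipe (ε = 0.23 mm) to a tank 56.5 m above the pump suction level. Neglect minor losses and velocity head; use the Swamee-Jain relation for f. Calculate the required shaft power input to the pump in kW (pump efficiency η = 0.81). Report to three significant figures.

V = 4Q/(πD²) = 0.9274 m/s; Re = 8.38×10^4; ε/D = 0.00176; f = 0.02499
h_f = f(L/D)V²/2g = 1.982 m
Total head H = z + h_f = 56.5 + 1.982 = 58.48 m
P_hyd = ρgQH = 788.0·9.81·0.0125·58.48 = 5.651 kW
P_shaft = P_hyd/η = 5.651/0.81 = 6.977 kW

P_shaft ≈ 6.98 kW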